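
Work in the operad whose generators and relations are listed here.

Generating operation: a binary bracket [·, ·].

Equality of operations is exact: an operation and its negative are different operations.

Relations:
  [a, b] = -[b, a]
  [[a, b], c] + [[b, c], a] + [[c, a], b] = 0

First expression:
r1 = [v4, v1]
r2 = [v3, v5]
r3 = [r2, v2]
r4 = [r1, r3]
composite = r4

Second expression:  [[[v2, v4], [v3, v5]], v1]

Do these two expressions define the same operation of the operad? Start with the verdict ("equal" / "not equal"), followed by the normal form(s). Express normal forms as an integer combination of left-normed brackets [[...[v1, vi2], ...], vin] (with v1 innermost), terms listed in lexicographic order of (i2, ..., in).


not equal: they reduce to [[[[v1, v4], v2], v3], v5] - [[[[v1, v4], v2], v5], v3] - [[[[v1, v4], v3], v5], v2] + [[[[v1, v4], v5], v3], v2] and -[[[[v1, v2], v4], v3], v5] + [[[[v1, v2], v4], v5], v3] + [[[[v1, v3], v5], v2], v4] - [[[[v1, v3], v5], v4], v2] + [[[[v1, v4], v2], v3], v5] - [[[[v1, v4], v2], v5], v3] - [[[[v1, v5], v3], v2], v4] + [[[[v1, v5], v3], v4], v2]

Reducing the first expression gives [[[[v1, v4], v2], v3], v5] - [[[[v1, v4], v2], v5], v3] - [[[[v1, v4], v3], v5], v2] + [[[[v1, v4], v5], v3], v2]
Reducing the second expression gives -[[[[v1, v2], v4], v3], v5] + [[[[v1, v2], v4], v5], v3] + [[[[v1, v3], v5], v2], v4] - [[[[v1, v3], v5], v4], v2] + [[[[v1, v4], v2], v3], v5] - [[[[v1, v4], v2], v5], v3] - [[[[v1, v5], v3], v2], v4] + [[[[v1, v5], v3], v4], v2]
Different reductions; not equal.


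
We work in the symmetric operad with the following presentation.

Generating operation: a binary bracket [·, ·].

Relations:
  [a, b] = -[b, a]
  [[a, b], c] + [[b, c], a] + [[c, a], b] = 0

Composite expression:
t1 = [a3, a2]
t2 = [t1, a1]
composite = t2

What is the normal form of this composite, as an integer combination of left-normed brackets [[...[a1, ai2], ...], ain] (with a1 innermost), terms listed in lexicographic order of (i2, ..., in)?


[[a1, a2], a3] - [[a1, a3], a2]


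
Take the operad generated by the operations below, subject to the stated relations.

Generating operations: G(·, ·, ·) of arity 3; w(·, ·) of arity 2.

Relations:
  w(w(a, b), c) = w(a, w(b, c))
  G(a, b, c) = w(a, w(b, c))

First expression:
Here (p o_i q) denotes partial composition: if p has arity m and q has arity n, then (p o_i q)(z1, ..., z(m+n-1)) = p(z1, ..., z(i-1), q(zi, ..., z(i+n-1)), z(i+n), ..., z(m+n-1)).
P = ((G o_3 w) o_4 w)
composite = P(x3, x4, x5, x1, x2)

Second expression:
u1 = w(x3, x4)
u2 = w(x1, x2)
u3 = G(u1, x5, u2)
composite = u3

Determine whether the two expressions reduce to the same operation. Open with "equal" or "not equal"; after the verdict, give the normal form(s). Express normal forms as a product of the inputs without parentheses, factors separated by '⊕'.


equal; both compose to x3 ⊕ x4 ⊕ x5 ⊕ x1 ⊕ x2


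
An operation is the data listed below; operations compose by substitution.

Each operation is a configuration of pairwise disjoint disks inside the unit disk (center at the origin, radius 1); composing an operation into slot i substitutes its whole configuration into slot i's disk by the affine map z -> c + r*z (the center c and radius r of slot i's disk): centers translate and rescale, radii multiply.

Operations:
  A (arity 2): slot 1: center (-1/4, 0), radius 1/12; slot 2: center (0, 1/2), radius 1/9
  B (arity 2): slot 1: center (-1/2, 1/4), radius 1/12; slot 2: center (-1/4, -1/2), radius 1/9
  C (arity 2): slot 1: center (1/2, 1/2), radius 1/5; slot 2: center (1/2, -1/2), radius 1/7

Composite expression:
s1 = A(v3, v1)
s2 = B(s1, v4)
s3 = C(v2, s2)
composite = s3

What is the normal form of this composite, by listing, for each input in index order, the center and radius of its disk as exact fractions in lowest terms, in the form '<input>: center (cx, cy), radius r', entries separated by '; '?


v1: center (3/7, -11/24), radius 1/756; v2: center (1/2, 1/2), radius 1/5; v3: center (143/336, -13/28), radius 1/1008; v4: center (13/28, -4/7), radius 1/63

Follow each v-input down from C: c' goes to c + r*c', radius to r*r'.
input v2: composing its 1 substitution step yields center (1/2, 1/2), radius 1/5
input v3: composing its 3 substitution steps yields center (143/336, -13/28), radius 1/1008
input v1: composing its 3 substitution steps yields center (3/7, -11/24), radius 1/756
input v4: composing its 2 substitution steps yields center (13/28, -4/7), radius 1/63


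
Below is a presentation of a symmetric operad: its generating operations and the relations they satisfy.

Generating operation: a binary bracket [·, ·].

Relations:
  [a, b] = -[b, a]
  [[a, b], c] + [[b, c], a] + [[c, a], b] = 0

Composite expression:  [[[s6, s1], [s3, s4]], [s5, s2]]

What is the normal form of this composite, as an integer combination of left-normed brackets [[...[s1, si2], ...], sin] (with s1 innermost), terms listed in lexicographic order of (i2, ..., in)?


[[[[[s1, s6], s3], s4], s2], s5] - [[[[[s1, s6], s3], s4], s5], s2] - [[[[[s1, s6], s4], s3], s2], s5] + [[[[[s1, s6], s4], s3], s5], s2]

In the tensor algebra, words opening s1 carry the s1-anchored form.
Composite bracket: [[[s6, s1], [s3, s4]], [s5, s2]]
Each bracket splits as ab - ba, giving 32 signed words (2^5 = 32).
Coefficients come from the s1-initial words:
  s1s6s3s4s2s5 appears with sign +1, giving the term +[[[[[s1, s6], s3], s4], s2], s5]
  s1s6s3s4s5s2 appears with sign -1, giving the term -[[[[[s1, s6], s3], s4], s5], s2]
  s1s6s4s3s2s5 appears with sign -1, giving the term -[[[[[s1, s6], s4], s3], s2], s5]
  s1s6s4s3s5s2 appears with sign +1, giving the term +[[[[[s1, s6], s4], s3], s5], s2]


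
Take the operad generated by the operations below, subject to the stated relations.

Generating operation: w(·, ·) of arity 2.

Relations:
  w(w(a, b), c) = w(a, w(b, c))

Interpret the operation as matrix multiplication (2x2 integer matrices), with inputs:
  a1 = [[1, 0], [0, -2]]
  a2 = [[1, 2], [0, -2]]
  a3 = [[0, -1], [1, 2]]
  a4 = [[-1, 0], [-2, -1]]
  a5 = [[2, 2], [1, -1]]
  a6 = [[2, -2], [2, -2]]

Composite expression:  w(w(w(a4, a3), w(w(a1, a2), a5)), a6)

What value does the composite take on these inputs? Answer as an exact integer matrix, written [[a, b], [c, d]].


w(a4, a3) = [[0, 1], [-1, 0]]
w(a1, a2) = [[1, 2], [0, 4]]
w(w(a1, a2), a5) = [[4, 0], [4, -4]]
w(w(a4, a3), w(w(a1, a2), a5)) = [[4, -4], [-4, 0]]
w(w(w(a4, a3), w(w(a1, a2), a5)), a6) = [[0, 0], [-8, 8]]

[[0, 0], [-8, 8]]


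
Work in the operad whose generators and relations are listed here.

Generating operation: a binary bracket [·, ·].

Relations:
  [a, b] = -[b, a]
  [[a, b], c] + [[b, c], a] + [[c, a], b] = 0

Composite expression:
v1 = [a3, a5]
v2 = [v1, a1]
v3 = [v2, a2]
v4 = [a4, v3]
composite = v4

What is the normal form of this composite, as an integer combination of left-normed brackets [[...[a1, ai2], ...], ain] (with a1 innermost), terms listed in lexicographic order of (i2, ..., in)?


[[[[a1, a3], a5], a2], a4] - [[[[a1, a5], a3], a2], a4]


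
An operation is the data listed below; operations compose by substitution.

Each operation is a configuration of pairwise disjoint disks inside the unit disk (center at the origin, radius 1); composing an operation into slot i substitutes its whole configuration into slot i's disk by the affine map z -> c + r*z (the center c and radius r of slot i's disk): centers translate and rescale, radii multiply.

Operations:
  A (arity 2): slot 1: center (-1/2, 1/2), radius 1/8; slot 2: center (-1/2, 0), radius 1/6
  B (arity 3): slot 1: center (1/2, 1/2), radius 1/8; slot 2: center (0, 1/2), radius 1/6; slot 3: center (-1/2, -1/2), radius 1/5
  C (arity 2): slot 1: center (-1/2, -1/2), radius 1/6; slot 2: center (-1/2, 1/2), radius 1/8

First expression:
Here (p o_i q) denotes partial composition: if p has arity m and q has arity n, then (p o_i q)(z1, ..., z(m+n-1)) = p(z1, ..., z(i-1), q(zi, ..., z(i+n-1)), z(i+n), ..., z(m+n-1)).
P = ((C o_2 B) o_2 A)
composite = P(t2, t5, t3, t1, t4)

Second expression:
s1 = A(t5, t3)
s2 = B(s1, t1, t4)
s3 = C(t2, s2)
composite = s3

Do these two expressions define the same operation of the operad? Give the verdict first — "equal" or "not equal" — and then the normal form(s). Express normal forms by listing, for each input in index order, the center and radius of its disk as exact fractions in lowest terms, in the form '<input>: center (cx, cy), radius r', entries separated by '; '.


equal — both sides give t1: center (-1/2, 9/16), radius 1/48; t2: center (-1/2, -1/2), radius 1/6; t3: center (-57/128, 9/16), radius 1/384; t4: center (-9/16, 7/16), radius 1/40; t5: center (-57/128, 73/128), radius 1/512

The first expression, normalized: t1: center (-1/2, 9/16), radius 1/48; t2: center (-1/2, -1/2), radius 1/6; t3: center (-57/128, 9/16), radius 1/384; t4: center (-9/16, 7/16), radius 1/40; t5: center (-57/128, 73/128), radius 1/512
The second expression, normalized: t1: center (-1/2, 9/16), radius 1/48; t2: center (-1/2, -1/2), radius 1/6; t3: center (-57/128, 9/16), radius 1/384; t4: center (-9/16, 7/16), radius 1/40; t5: center (-57/128, 73/128), radius 1/512
Identical normal forms: equal.


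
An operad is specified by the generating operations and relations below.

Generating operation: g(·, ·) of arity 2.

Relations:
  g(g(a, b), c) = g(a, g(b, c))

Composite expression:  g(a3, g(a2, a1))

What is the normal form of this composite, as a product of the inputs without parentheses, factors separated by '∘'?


The g-tree's shape is irrelevant; the a-reading-order decides.
g(a2, a1) unparenthesizes to a2 ∘ a1
g(a3, g(a2, a1)) unparenthesizes to a3 ∘ a2 ∘ a1

a3 ∘ a2 ∘ a1


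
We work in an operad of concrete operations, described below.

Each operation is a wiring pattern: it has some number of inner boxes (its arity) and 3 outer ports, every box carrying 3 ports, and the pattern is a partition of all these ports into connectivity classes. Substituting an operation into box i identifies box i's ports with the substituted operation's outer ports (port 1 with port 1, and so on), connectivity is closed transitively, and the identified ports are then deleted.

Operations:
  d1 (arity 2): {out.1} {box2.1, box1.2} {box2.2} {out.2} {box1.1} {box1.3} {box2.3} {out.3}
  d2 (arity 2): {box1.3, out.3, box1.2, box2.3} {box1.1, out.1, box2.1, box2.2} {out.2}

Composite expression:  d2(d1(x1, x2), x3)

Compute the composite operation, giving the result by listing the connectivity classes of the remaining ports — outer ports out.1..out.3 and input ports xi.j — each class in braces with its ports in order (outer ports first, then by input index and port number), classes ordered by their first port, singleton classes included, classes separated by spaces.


{out.1, x3.1, x3.2} {out.2} {out.3, x3.3} {x1.1} {x1.2, x2.1} {x1.3} {x2.2} {x2.3}

Substituting into d2 glues patterns; closure does the rest.
through d1, on inputs (x1, x2): {out.1} {out.2} {out.3} {x1.1} {x1.2, x2.1} {x1.3} {x2.2} {x2.3} (out.j = stage outer ports)
through d2, on inputs (x1, x2, x3): {out.1, x3.1, x3.2} {out.2} {out.3, x3.3} {x1.1} {x1.2, x2.1} {x1.3} {x2.2} {x2.3} (out.j = stage outer ports)


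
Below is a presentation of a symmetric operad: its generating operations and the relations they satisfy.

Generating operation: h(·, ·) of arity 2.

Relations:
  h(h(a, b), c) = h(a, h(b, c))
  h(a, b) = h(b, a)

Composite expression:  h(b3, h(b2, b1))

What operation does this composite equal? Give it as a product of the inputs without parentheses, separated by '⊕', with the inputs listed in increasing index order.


Any arrangement under h is one operation, so sort the b-inputs.
h(b2, b1) reduces to b2 ⊕ b1
h(b3, h(b2, b1)) reduces to b3 ⊕ b2 ⊕ b1
the factors in increasing index order: b1 ⊕ b2 ⊕ b3

b1 ⊕ b2 ⊕ b3


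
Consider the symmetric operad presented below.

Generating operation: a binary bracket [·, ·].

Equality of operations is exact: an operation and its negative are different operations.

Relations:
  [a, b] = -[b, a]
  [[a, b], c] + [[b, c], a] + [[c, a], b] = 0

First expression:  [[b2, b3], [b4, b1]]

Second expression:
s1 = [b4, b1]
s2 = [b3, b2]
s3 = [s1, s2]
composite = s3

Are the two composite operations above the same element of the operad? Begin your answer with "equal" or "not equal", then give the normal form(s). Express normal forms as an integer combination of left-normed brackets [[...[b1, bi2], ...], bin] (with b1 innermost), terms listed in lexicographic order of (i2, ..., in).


equal; the common form is [[[b1, b4], b2], b3] - [[[b1, b4], b3], b2]

Reducing the first expression gives [[[b1, b4], b2], b3] - [[[b1, b4], b3], b2]
Reducing the second expression gives [[[b1, b4], b2], b3] - [[[b1, b4], b3], b2]
The forms coincide; equal.


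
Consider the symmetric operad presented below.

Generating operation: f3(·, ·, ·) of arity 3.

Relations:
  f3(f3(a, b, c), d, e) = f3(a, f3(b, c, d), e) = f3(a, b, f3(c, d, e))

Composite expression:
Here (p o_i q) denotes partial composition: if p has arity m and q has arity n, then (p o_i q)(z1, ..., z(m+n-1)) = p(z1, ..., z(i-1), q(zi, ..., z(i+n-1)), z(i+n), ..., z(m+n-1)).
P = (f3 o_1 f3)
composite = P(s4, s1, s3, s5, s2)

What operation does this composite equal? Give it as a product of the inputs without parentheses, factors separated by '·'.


s4 · s1 · s3 · s5 · s2

Under associativity of f3, the answer is the s's in reading order.
f3(s4, s1, s3) collapses to s4 · s1 · s3
f3(f3(s4, s1, s3), s5, s2) collapses to s4 · s1 · s3 · s5 · s2


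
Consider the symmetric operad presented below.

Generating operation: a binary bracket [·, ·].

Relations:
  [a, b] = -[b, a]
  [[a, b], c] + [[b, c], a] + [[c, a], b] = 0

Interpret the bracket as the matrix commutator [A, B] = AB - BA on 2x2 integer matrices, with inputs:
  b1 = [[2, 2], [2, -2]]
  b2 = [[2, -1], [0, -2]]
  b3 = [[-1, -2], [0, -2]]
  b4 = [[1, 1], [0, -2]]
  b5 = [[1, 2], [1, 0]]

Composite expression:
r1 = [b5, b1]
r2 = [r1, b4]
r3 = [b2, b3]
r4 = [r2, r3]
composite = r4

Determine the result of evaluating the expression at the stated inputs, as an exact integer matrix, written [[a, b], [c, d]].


[[42, 28], [0, -42]]

[b5, b1] = [[2, -6], [2, -2]]
[[b5, b1], b4] = [[-2, 22], [6, 2]]
[b2, b3] = [[0, -7], [0, 0]]
[[[b5, b1], b4], [b2, b3]] = [[42, 28], [0, -42]]


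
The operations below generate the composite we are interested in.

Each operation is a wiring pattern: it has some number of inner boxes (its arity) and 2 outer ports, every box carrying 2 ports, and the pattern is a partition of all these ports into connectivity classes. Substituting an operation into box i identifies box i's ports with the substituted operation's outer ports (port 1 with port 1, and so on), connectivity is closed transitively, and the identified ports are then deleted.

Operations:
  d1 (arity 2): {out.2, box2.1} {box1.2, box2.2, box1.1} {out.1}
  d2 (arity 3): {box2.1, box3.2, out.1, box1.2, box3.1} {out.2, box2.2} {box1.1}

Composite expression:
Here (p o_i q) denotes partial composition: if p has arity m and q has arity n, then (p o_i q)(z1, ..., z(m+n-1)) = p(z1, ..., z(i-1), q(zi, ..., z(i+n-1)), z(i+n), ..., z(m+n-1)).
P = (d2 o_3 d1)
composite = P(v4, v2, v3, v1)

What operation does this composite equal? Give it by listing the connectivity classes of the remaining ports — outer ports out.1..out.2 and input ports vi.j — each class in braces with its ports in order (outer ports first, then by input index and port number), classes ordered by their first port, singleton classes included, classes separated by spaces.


Two ports join when wires chain via d2-identified ports.
through d1, on inputs (v3, v1): {out.1} {out.2, v1.1} {v1.2, v3.1, v3.2} (out.j = stage outer ports)
through d2, on inputs (v4, v2, v3, v1): {out.1, v1.1, v2.1, v4.2} {out.2, v2.2} {v1.2, v3.1, v3.2} {v4.1} (out.j = stage outer ports)

{out.1, v1.1, v2.1, v4.2} {out.2, v2.2} {v1.2, v3.1, v3.2} {v4.1}


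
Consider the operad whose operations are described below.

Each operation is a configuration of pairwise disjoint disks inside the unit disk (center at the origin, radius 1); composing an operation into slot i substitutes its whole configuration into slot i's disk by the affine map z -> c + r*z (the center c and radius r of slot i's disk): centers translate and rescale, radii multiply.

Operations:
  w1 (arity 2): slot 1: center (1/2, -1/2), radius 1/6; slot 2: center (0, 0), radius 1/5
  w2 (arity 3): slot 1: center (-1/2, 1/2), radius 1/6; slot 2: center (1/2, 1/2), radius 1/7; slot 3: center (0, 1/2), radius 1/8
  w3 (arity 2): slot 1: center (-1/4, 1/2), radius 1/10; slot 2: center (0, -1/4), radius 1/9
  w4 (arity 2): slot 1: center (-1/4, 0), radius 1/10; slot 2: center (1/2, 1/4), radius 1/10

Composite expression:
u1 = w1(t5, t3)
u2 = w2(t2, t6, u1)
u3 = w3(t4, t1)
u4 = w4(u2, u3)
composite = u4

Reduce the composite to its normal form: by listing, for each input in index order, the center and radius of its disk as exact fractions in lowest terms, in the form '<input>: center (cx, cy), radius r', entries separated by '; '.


t1: center (1/2, 9/40), radius 1/90; t2: center (-3/10, 1/20), radius 1/60; t3: center (-1/4, 1/20), radius 1/400; t4: center (19/40, 3/10), radius 1/100; t5: center (-39/160, 7/160), radius 1/480; t6: center (-1/5, 1/20), radius 1/70

Affine substitution under w4: radii multiply and t-centers shift.
t2: after 2 affine steps, its disk has center (-3/10, 1/20), radius 1/60
t6: after 2 affine steps, its disk has center (-1/5, 1/20), radius 1/70
t5: after 3 affine steps, its disk has center (-39/160, 7/160), radius 1/480
t3: after 3 affine steps, its disk has center (-1/4, 1/20), radius 1/400
t4: after 2 affine steps, its disk has center (19/40, 3/10), radius 1/100
t1: after 2 affine steps, its disk has center (1/2, 9/40), radius 1/90


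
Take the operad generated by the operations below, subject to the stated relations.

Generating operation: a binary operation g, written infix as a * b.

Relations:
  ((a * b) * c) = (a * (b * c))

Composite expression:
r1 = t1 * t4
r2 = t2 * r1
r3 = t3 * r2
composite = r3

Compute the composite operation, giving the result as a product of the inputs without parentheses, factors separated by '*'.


t3 * t2 * t1 * t4

The g-tree's shape is irrelevant; the t-reading-order decides.
(t1 * t4) unparenthesizes to t1 * t4
(t2 * (t1 * t4)) unparenthesizes to t2 * t1 * t4
(t3 * (t2 * (t1 * t4))) unparenthesizes to t3 * t2 * t1 * t4


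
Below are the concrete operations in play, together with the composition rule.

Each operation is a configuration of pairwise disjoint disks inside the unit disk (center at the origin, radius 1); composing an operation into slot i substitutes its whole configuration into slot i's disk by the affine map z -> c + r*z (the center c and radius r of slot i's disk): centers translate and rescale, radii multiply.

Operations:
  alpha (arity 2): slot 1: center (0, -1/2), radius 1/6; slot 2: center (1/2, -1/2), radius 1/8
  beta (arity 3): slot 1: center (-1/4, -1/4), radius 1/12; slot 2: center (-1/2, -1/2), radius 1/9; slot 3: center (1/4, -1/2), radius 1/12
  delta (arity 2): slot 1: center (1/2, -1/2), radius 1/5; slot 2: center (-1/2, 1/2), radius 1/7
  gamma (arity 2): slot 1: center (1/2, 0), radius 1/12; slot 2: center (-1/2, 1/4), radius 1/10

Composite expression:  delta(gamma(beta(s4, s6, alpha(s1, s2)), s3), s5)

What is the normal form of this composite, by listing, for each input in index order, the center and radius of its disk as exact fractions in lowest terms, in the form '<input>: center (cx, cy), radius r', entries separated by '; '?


Each s-disk chains the slot maps above it in delta; radii multiply.
s4: after 3 affine steps, its disk has center (143/240, -121/240), radius 1/720
s6: after 3 affine steps, its disk has center (71/120, -61/120), radius 1/540
s1: after 4 affine steps, its disk has center (29/48, -733/1440), radius 1/4320
s2: after 4 affine steps, its disk has center (871/1440, -733/1440), radius 1/5760
s3: after 2 affine steps, its disk has center (2/5, -9/20), radius 1/50
s5: after 1 affine step, its disk has center (-1/2, 1/2), radius 1/7

s1: center (29/48, -733/1440), radius 1/4320; s2: center (871/1440, -733/1440), radius 1/5760; s3: center (2/5, -9/20), radius 1/50; s4: center (143/240, -121/240), radius 1/720; s5: center (-1/2, 1/2), radius 1/7; s6: center (71/120, -61/120), radius 1/540


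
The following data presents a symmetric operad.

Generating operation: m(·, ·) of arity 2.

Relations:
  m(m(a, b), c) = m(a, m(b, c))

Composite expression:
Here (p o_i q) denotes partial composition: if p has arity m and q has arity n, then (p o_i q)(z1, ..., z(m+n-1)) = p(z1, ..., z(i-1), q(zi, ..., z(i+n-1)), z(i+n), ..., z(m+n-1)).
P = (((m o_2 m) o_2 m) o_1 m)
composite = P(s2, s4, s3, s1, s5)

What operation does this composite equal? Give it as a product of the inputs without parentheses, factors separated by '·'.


Every regrouping of m is equal, so read the s-inputs in written order.
m(s2, s4) collapses to s2 · s4
m(s3, s1) collapses to s3 · s1
m(m(s3, s1), s5) collapses to s3 · s1 · s5
m(m(s2, s4), m(m(s3, s1), s5)) collapses to s2 · s4 · s3 · s1 · s5

s2 · s4 · s3 · s1 · s5


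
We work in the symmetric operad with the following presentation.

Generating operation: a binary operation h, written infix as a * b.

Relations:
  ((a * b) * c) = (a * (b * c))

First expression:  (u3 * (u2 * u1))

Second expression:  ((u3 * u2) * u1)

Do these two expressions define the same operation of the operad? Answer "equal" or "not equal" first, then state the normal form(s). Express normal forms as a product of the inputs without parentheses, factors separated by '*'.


The first expression reduces to u3 * u2 * u1
The second expression reduces to u3 * u2 * u1
The forms coincide; equal.

equal; both compose to u3 * u2 * u1


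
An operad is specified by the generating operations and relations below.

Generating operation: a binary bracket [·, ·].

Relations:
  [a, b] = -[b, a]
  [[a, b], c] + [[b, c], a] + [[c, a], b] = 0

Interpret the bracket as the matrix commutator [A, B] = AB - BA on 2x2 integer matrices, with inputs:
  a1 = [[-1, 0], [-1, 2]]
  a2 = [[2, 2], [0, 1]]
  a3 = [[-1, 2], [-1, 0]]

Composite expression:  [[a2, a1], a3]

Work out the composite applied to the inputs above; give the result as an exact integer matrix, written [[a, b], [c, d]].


[a2, a1] = [[-2, 6], [1, 2]]
[[a2, a1], a3] = [[-8, -2], [-5, 8]]

[[-8, -2], [-5, 8]]


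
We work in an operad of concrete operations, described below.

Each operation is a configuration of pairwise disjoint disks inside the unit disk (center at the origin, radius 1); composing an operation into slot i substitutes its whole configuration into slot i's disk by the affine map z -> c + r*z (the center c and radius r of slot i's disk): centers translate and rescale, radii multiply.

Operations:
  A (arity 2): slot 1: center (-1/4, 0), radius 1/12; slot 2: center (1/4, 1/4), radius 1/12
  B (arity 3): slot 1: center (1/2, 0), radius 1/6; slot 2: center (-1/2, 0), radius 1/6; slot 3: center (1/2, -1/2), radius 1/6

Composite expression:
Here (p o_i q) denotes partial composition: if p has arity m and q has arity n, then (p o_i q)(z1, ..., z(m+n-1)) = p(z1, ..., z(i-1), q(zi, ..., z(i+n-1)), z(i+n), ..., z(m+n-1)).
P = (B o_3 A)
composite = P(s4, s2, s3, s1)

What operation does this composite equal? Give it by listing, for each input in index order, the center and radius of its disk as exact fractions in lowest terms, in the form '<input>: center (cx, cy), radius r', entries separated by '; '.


s1: center (13/24, -11/24), radius 1/72; s2: center (-1/2, 0), radius 1/6; s3: center (11/24, -1/2), radius 1/72; s4: center (1/2, 0), radius 1/6

Below B, radii multiply path by path; the s-disk centers shift.
s4: after 1 affine step, its disk has center (1/2, 0), radius 1/6
s2: after 1 affine step, its disk has center (-1/2, 0), radius 1/6
s3: after 2 affine steps, its disk has center (11/24, -1/2), radius 1/72
s1: after 2 affine steps, its disk has center (13/24, -11/24), radius 1/72


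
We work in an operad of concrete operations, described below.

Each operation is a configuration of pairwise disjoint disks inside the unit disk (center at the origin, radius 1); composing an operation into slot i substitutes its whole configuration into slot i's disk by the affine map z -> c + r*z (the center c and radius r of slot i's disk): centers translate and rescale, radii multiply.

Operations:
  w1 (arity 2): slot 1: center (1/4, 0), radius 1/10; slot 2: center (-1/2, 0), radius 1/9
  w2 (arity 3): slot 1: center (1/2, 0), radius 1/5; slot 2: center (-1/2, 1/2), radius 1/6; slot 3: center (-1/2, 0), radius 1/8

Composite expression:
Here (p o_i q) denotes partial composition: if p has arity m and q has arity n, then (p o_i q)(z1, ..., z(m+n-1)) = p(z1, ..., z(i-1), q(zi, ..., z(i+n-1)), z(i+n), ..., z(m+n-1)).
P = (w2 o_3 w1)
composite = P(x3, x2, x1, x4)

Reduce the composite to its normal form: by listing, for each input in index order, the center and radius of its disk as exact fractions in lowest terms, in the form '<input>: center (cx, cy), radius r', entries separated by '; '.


Below w2, radii multiply path by path; the x-disk centers shift.
input x3: applying the 1 nested substitution gives center (1/2, 0), radius 1/5
input x2: applying the 1 nested substitution gives center (-1/2, 1/2), radius 1/6
input x1: applying the 2 nested substitutions gives center (-15/32, 0), radius 1/80
input x4: applying the 2 nested substitutions gives center (-9/16, 0), radius 1/72

x1: center (-15/32, 0), radius 1/80; x2: center (-1/2, 1/2), radius 1/6; x3: center (1/2, 0), radius 1/5; x4: center (-9/16, 0), radius 1/72


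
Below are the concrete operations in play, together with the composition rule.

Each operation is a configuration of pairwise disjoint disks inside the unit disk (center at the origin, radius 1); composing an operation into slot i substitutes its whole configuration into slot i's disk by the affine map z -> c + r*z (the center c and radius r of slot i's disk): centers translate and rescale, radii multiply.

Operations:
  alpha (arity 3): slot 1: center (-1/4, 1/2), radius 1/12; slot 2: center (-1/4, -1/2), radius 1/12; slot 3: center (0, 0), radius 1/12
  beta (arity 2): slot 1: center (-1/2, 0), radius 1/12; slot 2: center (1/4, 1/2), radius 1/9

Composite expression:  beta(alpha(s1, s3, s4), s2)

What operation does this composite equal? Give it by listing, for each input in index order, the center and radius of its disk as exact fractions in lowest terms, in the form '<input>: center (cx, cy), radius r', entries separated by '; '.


Follow each s-input down from beta: c' goes to c + r*c', radius to r*r'.
input s1: composing its 2 substitution steps yields center (-25/48, 1/24), radius 1/144
input s3: composing its 2 substitution steps yields center (-25/48, -1/24), radius 1/144
input s4: composing its 2 substitution steps yields center (-1/2, 0), radius 1/144
input s2: composing its 1 substitution step yields center (1/4, 1/2), radius 1/9

s1: center (-25/48, 1/24), radius 1/144; s2: center (1/4, 1/2), radius 1/9; s3: center (-25/48, -1/24), radius 1/144; s4: center (-1/2, 0), radius 1/144


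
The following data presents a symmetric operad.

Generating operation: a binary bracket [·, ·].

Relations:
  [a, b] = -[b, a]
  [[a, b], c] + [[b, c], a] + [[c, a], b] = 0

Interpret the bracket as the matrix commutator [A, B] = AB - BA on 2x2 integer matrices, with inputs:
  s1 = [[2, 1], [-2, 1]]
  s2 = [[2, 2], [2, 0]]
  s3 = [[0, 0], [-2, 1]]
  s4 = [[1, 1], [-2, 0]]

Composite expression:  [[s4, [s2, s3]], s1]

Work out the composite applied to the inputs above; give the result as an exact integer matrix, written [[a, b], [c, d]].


[s2, s3] = [[-4, 2], [2, 4]]
[s4, [s2, s3]] = [[6, 10], [14, -6]]
[[s4, [s2, s3]], s1] = [[-34, 2], [38, 34]]

[[-34, 2], [38, 34]]


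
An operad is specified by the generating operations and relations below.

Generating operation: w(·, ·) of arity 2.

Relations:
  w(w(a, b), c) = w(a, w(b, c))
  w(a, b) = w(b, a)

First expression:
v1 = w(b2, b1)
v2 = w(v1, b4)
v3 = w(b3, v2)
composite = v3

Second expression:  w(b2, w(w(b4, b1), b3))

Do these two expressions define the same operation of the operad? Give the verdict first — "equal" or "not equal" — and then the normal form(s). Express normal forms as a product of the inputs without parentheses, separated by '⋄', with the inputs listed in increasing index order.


The first expression reduces to b1 ⋄ b2 ⋄ b3 ⋄ b4
The second expression reduces to b1 ⋄ b2 ⋄ b3 ⋄ b4
Same normal form: equal.

equal; the common form is b1 ⋄ b2 ⋄ b3 ⋄ b4


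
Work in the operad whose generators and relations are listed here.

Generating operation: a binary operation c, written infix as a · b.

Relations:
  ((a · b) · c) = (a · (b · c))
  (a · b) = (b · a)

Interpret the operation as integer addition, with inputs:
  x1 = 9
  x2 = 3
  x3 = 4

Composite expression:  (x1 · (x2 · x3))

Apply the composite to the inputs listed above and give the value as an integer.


16


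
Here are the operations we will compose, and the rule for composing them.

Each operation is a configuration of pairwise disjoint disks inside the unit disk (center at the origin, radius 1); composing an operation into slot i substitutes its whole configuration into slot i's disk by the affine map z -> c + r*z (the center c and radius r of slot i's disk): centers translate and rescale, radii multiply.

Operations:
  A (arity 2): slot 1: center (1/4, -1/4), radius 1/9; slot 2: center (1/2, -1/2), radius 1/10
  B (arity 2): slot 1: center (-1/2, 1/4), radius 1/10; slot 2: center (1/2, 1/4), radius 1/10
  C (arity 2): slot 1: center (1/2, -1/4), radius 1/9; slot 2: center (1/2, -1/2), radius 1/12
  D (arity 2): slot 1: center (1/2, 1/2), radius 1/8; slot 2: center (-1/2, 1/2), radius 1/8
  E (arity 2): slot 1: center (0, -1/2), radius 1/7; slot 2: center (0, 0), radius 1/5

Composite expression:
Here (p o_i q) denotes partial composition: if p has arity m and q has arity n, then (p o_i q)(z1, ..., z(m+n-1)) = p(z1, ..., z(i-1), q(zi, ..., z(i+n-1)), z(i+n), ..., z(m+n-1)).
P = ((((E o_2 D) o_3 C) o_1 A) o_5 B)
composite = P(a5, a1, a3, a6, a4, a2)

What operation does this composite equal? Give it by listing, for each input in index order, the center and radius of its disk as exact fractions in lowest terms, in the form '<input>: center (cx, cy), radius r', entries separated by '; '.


a1: center (1/14, -4/7), radius 1/70; a2: center (-83/960, 169/1920), radius 1/4800; a3: center (1/10, 1/10), radius 1/40; a4: center (-17/192, 169/1920), radius 1/4800; a5: center (1/28, -15/28), radius 1/63; a6: center (-7/80, 3/32), radius 1/360

Nesting under E composes maps z -> c + r*z down each a-path.
for a5, the 2-step affine chain lands on center (1/28, -15/28), radius 1/63
for a1, the 2-step affine chain lands on center (1/14, -4/7), radius 1/70
for a3, the 2-step affine chain lands on center (1/10, 1/10), radius 1/40
for a6, the 3-step affine chain lands on center (-7/80, 3/32), radius 1/360
for a4, the 4-step affine chain lands on center (-17/192, 169/1920), radius 1/4800
for a2, the 4-step affine chain lands on center (-83/960, 169/1920), radius 1/4800


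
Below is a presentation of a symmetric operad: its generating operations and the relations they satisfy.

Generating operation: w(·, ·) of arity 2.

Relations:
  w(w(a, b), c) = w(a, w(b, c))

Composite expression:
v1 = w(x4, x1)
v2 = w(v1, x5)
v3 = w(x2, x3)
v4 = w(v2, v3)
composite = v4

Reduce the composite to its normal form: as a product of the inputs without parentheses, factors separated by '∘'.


x4 ∘ x1 ∘ x5 ∘ x2 ∘ x3

The w-tree's shape is irrelevant; the x-reading-order decides.
w(x4, x1) collapses to x4 ∘ x1
w(w(x4, x1), x5) collapses to x4 ∘ x1 ∘ x5
w(x2, x3) collapses to x2 ∘ x3
w(w(w(x4, x1), x5), w(x2, x3)) collapses to x4 ∘ x1 ∘ x5 ∘ x2 ∘ x3


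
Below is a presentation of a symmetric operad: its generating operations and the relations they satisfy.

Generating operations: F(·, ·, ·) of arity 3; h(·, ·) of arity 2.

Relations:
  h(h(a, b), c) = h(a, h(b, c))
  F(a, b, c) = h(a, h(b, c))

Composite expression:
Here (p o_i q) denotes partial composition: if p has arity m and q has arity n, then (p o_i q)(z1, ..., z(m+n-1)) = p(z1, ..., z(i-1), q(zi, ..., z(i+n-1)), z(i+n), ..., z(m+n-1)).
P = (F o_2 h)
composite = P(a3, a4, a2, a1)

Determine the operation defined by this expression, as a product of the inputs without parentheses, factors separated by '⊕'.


a3 ⊕ a4 ⊕ a2 ⊕ a1


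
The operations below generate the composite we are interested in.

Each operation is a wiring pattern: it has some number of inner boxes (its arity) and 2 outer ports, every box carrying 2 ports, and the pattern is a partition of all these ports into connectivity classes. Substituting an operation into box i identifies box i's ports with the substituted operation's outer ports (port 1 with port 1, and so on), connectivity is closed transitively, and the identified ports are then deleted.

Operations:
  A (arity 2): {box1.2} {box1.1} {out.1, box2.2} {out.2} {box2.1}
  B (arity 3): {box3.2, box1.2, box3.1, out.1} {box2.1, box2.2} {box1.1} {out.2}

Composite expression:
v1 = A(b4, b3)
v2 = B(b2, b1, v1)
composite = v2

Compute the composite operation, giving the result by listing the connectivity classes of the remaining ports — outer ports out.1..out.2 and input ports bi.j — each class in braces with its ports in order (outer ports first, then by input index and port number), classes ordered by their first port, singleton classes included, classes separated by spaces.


{out.1, b2.2, b3.2} {out.2} {b1.1, b1.2} {b2.1} {b3.1} {b4.1} {b4.2}

Substituting into B glues patterns; closure does the rest.
the subtree at A composes to {out.1, b3.2} {out.2} {b3.1} {b4.1} {b4.2} on (b4, b3); out.j = own outer ports
the subtree at B composes to {out.1, b2.2, b3.2} {out.2} {b1.1, b1.2} {b2.1} {b3.1} {b4.1} {b4.2} on (b2, b1, b4, b3); out.j = own outer ports


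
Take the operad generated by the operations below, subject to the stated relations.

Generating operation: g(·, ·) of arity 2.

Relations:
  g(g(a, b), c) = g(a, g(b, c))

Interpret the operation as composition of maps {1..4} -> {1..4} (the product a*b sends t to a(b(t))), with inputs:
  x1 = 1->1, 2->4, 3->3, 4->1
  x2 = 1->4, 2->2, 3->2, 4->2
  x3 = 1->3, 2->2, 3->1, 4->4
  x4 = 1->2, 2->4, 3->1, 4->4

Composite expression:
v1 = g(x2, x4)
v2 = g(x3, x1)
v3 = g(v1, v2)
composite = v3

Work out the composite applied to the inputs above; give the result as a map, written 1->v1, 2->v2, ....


1->4, 2->2, 3->2, 4->4

g(x2, x4) = 1->2, 2->2, 3->4, 4->2
g(x3, x1) = 1->3, 2->4, 3->1, 4->3
g(g(x2, x4), g(x3, x1)) = 1->4, 2->2, 3->2, 4->4


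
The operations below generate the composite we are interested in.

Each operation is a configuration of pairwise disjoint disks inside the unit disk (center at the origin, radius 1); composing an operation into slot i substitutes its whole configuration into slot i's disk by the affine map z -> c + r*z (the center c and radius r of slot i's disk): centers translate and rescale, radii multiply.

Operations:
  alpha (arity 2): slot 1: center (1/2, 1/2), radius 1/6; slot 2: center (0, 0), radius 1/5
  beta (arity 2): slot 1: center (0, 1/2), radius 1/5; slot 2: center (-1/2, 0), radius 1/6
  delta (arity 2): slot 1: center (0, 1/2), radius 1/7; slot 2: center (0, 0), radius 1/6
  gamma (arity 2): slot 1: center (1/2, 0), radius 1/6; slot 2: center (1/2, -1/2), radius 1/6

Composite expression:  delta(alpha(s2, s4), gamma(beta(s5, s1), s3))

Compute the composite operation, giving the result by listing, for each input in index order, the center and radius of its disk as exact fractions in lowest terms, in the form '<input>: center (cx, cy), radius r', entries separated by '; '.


Below delta, radii multiply path by path; the s-disk centers shift.
s2: after 2 affine steps, its disk has center (1/14, 4/7), radius 1/42
s4: after 2 affine steps, its disk has center (0, 1/2), radius 1/35
s5: after 3 affine steps, its disk has center (1/12, 1/72), radius 1/180
s1: after 3 affine steps, its disk has center (5/72, 0), radius 1/216
s3: after 2 affine steps, its disk has center (1/12, -1/12), radius 1/36

s1: center (5/72, 0), radius 1/216; s2: center (1/14, 4/7), radius 1/42; s3: center (1/12, -1/12), radius 1/36; s4: center (0, 1/2), radius 1/35; s5: center (1/12, 1/72), radius 1/180


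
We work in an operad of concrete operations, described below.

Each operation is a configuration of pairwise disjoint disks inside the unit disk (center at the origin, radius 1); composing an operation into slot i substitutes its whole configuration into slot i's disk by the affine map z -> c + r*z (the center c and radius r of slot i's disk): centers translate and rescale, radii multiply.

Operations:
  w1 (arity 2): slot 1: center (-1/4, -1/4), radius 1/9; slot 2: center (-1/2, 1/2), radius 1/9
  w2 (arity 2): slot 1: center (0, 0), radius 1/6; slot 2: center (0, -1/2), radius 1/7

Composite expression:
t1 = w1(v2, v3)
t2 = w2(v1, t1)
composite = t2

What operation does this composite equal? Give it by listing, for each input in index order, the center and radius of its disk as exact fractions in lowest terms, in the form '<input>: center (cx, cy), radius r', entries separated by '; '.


Below w2, radii multiply path by path; the v-disk centers shift.
v1: after 1 affine step, its disk has center (0, 0), radius 1/6
v2: after 2 affine steps, its disk has center (-1/28, -15/28), radius 1/63
v3: after 2 affine steps, its disk has center (-1/14, -3/7), radius 1/63

v1: center (0, 0), radius 1/6; v2: center (-1/28, -15/28), radius 1/63; v3: center (-1/14, -3/7), radius 1/63


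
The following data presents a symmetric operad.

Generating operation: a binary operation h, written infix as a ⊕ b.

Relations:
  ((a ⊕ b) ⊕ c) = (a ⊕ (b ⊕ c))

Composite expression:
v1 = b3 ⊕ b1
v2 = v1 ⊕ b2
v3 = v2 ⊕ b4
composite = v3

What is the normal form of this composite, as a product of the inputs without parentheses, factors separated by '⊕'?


All parenthesizations of h agree; list the b-inputs left to right.
(b3 ⊕ b1) linearizes to b3 ⊕ b1
((b3 ⊕ b1) ⊕ b2) linearizes to b3 ⊕ b1 ⊕ b2
(((b3 ⊕ b1) ⊕ b2) ⊕ b4) linearizes to b3 ⊕ b1 ⊕ b2 ⊕ b4

b3 ⊕ b1 ⊕ b2 ⊕ b4


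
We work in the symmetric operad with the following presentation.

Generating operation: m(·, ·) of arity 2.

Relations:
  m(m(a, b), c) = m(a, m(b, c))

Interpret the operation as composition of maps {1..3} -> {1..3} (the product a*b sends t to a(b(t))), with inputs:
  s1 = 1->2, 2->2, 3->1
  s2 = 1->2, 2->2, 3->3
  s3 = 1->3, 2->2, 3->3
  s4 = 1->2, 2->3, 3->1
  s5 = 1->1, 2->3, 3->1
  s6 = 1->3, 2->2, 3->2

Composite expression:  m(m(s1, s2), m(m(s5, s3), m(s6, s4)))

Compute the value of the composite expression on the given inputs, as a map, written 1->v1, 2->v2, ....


1->1, 2->1, 3->2

m(s1, s2) = 1->2, 2->2, 3->1
m(s5, s3) = 1->1, 2->3, 3->1
m(s6, s4) = 1->2, 2->2, 3->3
m(m(s5, s3), m(s6, s4)) = 1->3, 2->3, 3->1
m(m(s1, s2), m(m(s5, s3), m(s6, s4))) = 1->1, 2->1, 3->2


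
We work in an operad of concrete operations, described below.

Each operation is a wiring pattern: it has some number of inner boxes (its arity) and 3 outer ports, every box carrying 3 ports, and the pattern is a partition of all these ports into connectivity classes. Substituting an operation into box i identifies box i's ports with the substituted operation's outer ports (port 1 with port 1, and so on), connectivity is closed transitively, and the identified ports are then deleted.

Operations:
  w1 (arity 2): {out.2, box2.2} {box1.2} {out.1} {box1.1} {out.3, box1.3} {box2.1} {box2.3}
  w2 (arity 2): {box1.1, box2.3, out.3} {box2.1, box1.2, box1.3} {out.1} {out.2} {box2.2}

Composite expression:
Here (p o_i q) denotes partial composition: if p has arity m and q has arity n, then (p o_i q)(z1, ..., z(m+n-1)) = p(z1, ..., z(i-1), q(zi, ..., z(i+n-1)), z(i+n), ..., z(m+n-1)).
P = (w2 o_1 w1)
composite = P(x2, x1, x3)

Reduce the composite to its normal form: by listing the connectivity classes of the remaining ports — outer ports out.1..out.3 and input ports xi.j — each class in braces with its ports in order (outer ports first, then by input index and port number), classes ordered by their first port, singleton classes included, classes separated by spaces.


{out.1} {out.2} {out.3, x3.3} {x1.1} {x1.2, x2.3, x3.1} {x1.3} {x2.1} {x2.2} {x3.2}

Treat the ports identified at w2 as solder joints: merge, then drop.
w1 over (x2, x1) gives {out.1} {out.2, x1.2} {out.3, x2.3} {x1.1} {x1.3} {x2.1} {x2.2}, out.j being that stage's outer ports
w2 over (x2, x1, x3) gives {out.1} {out.2} {out.3, x3.3} {x1.1} {x1.2, x2.3, x3.1} {x1.3} {x2.1} {x2.2} {x3.2}, out.j being that stage's outer ports
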